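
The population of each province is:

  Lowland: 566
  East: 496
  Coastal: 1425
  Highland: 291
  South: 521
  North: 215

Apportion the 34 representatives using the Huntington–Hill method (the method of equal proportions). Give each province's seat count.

Lowland=5; East=5; Coastal=14; Highland=3; South=5; North=2

With divisor 104: modified quotas Lowland 5.442, East 4.769, Coastal 13.702, Highland 2.798, South 5.010, North 2.067.
Geometric-mean thresholds: Lowland √(5·6)=5.477, East √(4·5)=4.472, Coastal √(13·14)=13.491, Highland √(2·3)=2.449, South √(5·6)=5.477, North √(2·3)=2.449.
Each quota rounded against its threshold gives Lowland 5, East 5, Coastal 14, Highland 3, South 5, North 2 (total 34).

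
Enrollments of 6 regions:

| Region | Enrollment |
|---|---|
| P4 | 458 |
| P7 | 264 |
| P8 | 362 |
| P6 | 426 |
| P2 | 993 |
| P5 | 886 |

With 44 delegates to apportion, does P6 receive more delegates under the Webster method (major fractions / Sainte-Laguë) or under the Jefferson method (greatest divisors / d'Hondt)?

Webster: P4 6, P7 3, P8 5, P6 6, P2 13, P5 11.
Jefferson: P4 6, P7 3, P8 5, P6 5, P2 13, P5 12.
P6 gets 6 under Webster and 5 under Jefferson.

Webster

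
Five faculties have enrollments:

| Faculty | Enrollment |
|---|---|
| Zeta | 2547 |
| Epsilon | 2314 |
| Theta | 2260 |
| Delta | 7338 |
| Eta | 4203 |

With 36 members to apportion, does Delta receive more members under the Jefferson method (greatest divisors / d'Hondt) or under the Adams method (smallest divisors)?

Jefferson

Jefferson: Zeta 5, Epsilon 4, Theta 4, Delta 15, Eta 8.
Adams: Zeta 5, Epsilon 5, Theta 5, Delta 13, Eta 8.
Delta gets 15 under Jefferson and 13 under Adams.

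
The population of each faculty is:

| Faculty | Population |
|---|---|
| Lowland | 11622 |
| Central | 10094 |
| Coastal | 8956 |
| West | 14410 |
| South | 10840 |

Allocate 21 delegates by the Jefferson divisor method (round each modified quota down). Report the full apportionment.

Lowland: 4; Central: 4; Coastal: 3; West: 6; South: 4

Standard divisor 55922/21 ≈ 2662.952; standard quotas: Lowland 4.364, Central 3.791, Coastal 3.363, West 5.411, South 4.071.
Rounding down gives 4, 3, 3, 5, 4 = 19 seats, so the divisor must be adjusted.
With modified divisor 2360: modified quotas Lowland 4.925, Central 4.277, Coastal 3.795, West 6.106, South 4.593.
Rounding down: Lowland 4, Central 4, Coastal 3, West 6, South 4 (total 21).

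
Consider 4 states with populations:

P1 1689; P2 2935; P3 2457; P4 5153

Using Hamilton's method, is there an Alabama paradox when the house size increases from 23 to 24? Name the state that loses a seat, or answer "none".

At 23 seats: P1 3, P2 5, P3 5, P4 10.
At 24 seats: P1 3, P2 6, P3 5, P4 10.
No state's allocation decreased.

none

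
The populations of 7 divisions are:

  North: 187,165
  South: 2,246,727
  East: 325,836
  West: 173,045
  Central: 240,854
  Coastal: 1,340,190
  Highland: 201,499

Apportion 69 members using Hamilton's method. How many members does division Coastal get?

20

The standard divisor is 4715316/69 ≈ 68337.913.
Standard quotas: North 2.7388, South 32.8767, East 4.7680, West 2.5322, Central 3.5245, Coastal 19.6112, Highland 2.9486.
Lower quotas: North 2, South 32, East 4, West 2, Central 3, Coastal 19, Highland 2 (sum 64, leaving 5 seats).
Remainders in descending order: Highland 0.9486, South 0.8767, East 0.7680, North 0.7388, Coastal 0.6112, West 0.5322, Central 0.5245.
Largest remainders: Highland, South, East, North, Coastal receive the extra seats.
Coastal receives 20.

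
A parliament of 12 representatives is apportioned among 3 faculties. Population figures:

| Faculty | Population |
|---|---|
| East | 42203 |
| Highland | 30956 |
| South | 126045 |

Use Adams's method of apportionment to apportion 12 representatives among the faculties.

East=3, Highland=2, South=7

Standard divisor 199204/12 ≈ 16600.333; standard quotas: East 2.542, Highland 1.865, South 7.593.
Rounding up gives 3, 2, 8 = 13 seats, so the divisor must be adjusted.
With modified divisor 19500: modified quotas East 2.164, Highland 1.587, South 6.464.
Rounding up: East 3, Highland 2, South 7 (total 12).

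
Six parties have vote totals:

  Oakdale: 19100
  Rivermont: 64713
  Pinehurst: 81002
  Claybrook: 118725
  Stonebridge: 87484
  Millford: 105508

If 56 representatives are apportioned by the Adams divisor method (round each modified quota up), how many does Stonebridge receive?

Standard divisor 476532/56 ≈ 8509.5; standard quotas: Oakdale 2.245, Rivermont 7.605, Pinehurst 9.519, Claybrook 13.952, Stonebridge 10.281, Millford 12.399.
Rounding up gives 3, 8, 10, 14, 11, 13 = 59 seats, so the divisor must be adjusted.
With modified divisor 9100: modified quotas Oakdale 2.099, Rivermont 7.111, Pinehurst 8.901, Claybrook 13.047, Stonebridge 9.614, Millford 11.594.
Rounding up: Oakdale 3, Rivermont 8, Pinehurst 9, Claybrook 14, Stonebridge 10, Millford 12 (total 56).
Stonebridge receives 10.

10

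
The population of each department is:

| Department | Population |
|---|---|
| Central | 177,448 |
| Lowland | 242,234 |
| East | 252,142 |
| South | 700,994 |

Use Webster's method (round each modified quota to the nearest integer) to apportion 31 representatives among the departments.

Central 4, Lowland 5, East 6, South 16

Standard divisor 1372818/31 ≈ 44284.452; standard quotas: Central 4.007, Lowland 5.470, East 5.694, South 15.829.
Rounding to the nearest integer gives Central 4, Lowland 5, East 6, South 16 — total 31, matching the house size, so no adjustment is needed.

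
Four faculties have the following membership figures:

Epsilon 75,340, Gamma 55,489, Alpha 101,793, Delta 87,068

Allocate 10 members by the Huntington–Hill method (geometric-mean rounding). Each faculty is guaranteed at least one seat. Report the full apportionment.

Epsilon 2, Gamma 2, Alpha 3, Delta 3

With divisor 33151: modified quotas Epsilon 2.273, Gamma 1.674, Alpha 3.071, Delta 2.626.
Geometric-mean thresholds: Epsilon √(2·3)=2.449, Gamma √(1·2)=1.414, Alpha √(3·4)=3.464, Delta √(2·3)=2.449.
Each quota rounded against its threshold gives Epsilon 2, Gamma 2, Alpha 3, Delta 3 (total 10).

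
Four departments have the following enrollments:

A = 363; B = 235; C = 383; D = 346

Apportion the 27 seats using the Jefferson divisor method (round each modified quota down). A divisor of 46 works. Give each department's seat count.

With modified divisor 46: modified quotas A 7.891, B 5.109, C 8.326, D 7.522.
Rounding down: A 7, B 5, C 8, D 7 (total 27).

A 7; B 5; C 8; D 7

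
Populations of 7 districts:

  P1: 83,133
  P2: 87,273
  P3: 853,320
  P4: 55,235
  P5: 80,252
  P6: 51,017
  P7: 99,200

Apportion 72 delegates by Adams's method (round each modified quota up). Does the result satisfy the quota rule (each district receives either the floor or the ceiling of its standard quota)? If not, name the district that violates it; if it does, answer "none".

P3

Standard quotas: P1 4.571, P2 4.799, P3 46.920, P4 3.037, P5 4.413, P6 2.805, P7 5.455.
Adams allocation: P1 5, P2 5, P3 45, P4 3, P5 5, P6 3, P7 6.
P3 has quota 46.920 (lower 46, upper 47) but receives 45 — outside the quota interval.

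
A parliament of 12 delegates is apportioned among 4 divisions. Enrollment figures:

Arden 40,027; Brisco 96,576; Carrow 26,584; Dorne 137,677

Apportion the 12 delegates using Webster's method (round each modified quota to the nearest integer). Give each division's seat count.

Standard divisor 300864/12 ≈ 25072; standard quotas: Arden 1.596, Brisco 3.852, Carrow 1.060, Dorne 5.491.
Rounding to the nearest integer gives Arden 2, Brisco 4, Carrow 1, Dorne 5 — total 12, matching the house size, so no adjustment is needed.

Arden 2; Brisco 4; Carrow 1; Dorne 5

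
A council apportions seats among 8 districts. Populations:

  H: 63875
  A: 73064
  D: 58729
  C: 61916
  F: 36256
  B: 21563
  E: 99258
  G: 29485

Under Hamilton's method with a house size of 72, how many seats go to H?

10

Total 444146; standard divisor 444146/72 ≈ 6168.694.
Standard quotas: H 10.3547, A 11.8443, D 9.5205, C 10.0371, F 5.8774, B 3.4956, E 16.0906, G 4.7798.
Lower quotas: H 10, A 11, D 9, C 10, F 5, B 3, E 16, G 4 (sum 68, leaving 4 seats).
Remainders in descending order: F 0.8774, A 0.8443, G 0.7798, D 0.5205, B 0.4956, H 0.3547, E 0.0906, C 0.0371.
Largest remainders: F, A, G, D receive the extra seats.
H receives 10.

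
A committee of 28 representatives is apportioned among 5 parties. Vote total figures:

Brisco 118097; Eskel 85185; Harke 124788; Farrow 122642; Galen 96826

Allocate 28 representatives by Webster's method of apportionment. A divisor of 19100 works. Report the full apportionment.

Brisco 6, Eskel 4, Harke 7, Farrow 6, Galen 5

With modified divisor 19100: modified quotas Brisco 6.183, Eskel 4.460, Harke 6.533, Farrow 6.421, Galen 5.069.
Rounding to the nearest integer: Brisco 6, Eskel 4, Harke 7, Farrow 6, Galen 5 (total 28).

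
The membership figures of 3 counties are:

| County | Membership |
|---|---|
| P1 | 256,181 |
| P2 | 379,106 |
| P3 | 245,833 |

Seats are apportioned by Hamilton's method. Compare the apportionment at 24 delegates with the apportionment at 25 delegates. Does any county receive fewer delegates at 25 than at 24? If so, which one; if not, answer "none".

none

At 24 seats: P1 7, P2 10, P3 7.
At 25 seats: P1 7, P2 11, P3 7.
No county's allocation decreased.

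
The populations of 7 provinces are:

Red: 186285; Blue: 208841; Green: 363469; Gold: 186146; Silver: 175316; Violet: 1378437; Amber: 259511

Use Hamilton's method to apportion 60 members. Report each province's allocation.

The standard divisor is 2758005/60 ≈ 45966.75.
Standard quotas: Red 4.0526, Blue 4.5433, Green 7.9072, Gold 4.0496, Silver 3.8140, Violet 29.9877, Amber 5.6456.
Lower quotas: Red 4, Blue 4, Green 7, Gold 4, Silver 3, Violet 29, Amber 5 (sum 56, leaving 4 seats).
Remainders in descending order: Violet 0.9877, Green 0.9072, Silver 0.8140, Amber 0.6456, Blue 0.5433, Red 0.0526, Gold 0.0496.
Largest remainders: Violet, Green, Silver, Amber receive the extra seats.

Red 4, Blue 4, Green 8, Gold 4, Silver 4, Violet 30, Amber 6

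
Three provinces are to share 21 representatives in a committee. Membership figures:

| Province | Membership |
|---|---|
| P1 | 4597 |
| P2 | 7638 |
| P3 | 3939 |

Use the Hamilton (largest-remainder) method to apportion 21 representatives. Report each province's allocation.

Total 16174; standard divisor 16174/21 ≈ 770.19.
Standard quotas: P1 5.9687, P2 9.9170, P3 5.1143.
Lower quotas: P1 5, P2 9, P3 5 (sum 19, leaving 2 seats).
Remainders in descending order: P1 0.9687, P2 0.9170, P3 0.1143.
Largest remainders: P1, P2 receive the extra seats.

P1: 6, P2: 10, P3: 5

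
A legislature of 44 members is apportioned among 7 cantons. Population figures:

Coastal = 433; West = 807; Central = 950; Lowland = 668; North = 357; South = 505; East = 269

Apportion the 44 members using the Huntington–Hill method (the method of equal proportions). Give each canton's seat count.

With divisor 91: modified quotas Coastal 4.758, West 8.868, Central 10.440, Lowland 7.341, North 3.923, South 5.549, East 2.956.
Geometric-mean thresholds: Coastal √(4·5)=4.472, West √(8·9)=8.485, Central √(10·11)=10.488, Lowland √(7·8)=7.483, North √(3·4)=3.464, South √(5·6)=5.477, East √(2·3)=2.449.
Each quota rounded against its threshold gives Coastal 5, West 9, Central 10, Lowland 7, North 4, South 6, East 3 (total 44).

Coastal=5, West=9, Central=10, Lowland=7, North=4, South=6, East=3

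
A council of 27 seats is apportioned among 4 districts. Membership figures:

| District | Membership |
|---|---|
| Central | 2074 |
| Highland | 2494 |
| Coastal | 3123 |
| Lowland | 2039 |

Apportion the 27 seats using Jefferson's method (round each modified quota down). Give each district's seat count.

Central 6, Highland 7, Coastal 9, Lowland 5

Standard divisor 9730/27 ≈ 360.37; standard quotas: Central 5.755, Highland 6.921, Coastal 8.666, Lowland 5.658.
Rounding down gives 5, 6, 8, 5 = 24 seats, so the divisor must be adjusted.
With modified divisor 343: modified quotas Central 6.047, Highland 7.271, Coastal 9.105, Lowland 5.945.
Rounding down: Central 6, Highland 7, Coastal 9, Lowland 5 (total 27).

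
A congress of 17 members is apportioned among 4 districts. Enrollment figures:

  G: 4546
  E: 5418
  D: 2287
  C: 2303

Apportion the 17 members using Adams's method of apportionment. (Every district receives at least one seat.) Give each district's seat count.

Standard divisor 14554/17 ≈ 856.118; standard quotas: G 5.310, E 6.329, D 2.671, C 2.690.
Rounding up gives 6, 7, 3, 3 = 19 seats, so the divisor must be adjusted.
With modified divisor 1000: modified quotas G 4.546, E 5.418, D 2.287, C 2.303.
Rounding up: G 5, E 6, D 3, C 3 (total 17).

G: 5, E: 6, D: 3, C: 3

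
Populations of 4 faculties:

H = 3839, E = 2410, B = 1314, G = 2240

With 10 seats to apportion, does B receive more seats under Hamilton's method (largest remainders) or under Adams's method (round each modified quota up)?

Hamilton: H 4, E 3, B 1, G 2.
Adams: H 4, E 2, B 2, G 2.
B gets 1 under Hamilton and 2 under Adams.

Adams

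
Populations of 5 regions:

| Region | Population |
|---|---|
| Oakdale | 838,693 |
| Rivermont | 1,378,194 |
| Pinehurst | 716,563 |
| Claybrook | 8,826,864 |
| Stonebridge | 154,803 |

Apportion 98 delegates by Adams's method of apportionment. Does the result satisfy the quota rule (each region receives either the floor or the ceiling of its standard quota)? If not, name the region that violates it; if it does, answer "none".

Claybrook

Standard quotas: Oakdale 6.898, Rivermont 11.335, Pinehurst 5.894, Claybrook 72.600, Stonebridge 1.273.
Adams allocation: Oakdale 7, Rivermont 12, Pinehurst 6, Claybrook 71, Stonebridge 2.
Claybrook has quota 72.600 (lower 72, upper 73) but receives 71 — outside the quota interval.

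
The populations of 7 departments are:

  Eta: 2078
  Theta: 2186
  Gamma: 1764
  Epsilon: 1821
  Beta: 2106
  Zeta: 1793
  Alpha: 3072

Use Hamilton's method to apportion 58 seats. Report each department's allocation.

The standard divisor is 14820/58 ≈ 255.517.
Standard quotas: Eta 8.133, Theta 8.555, Gamma 6.904, Epsilon 7.127, Beta 8.242, Zeta 7.017, Alpha 12.023.
Lower quotas: Eta 8, Theta 8, Gamma 6, Epsilon 7, Beta 8, Zeta 7, Alpha 12 (sum 56, leaving 2 seats).
Remainders in descending order: Gamma 0.904, Theta 0.555, Beta 0.242, Eta 0.133, Epsilon 0.127, Alpha 0.023, Zeta 0.017.
Largest remainders: Gamma, Theta receive the extra seats.

Eta=8; Theta=9; Gamma=7; Epsilon=7; Beta=8; Zeta=7; Alpha=12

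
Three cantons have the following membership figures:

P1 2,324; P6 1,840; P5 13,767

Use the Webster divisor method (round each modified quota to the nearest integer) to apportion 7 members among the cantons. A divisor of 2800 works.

With modified divisor 2800: modified quotas P1 0.830, P6 0.657, P5 4.917.
Rounding to the nearest integer: P1 1, P6 1, P5 5 (total 7).

P1 1, P6 1, P5 5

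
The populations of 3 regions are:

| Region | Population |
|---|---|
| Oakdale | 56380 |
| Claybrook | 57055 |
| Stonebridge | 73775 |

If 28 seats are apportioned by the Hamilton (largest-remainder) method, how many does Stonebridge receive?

The standard divisor is 187210/28 ≈ 6686.071.
Standard quotas: Oakdale 8.4325, Claybrook 8.5334, Stonebridge 11.0341.
Lower quotas: Oakdale 8, Claybrook 8, Stonebridge 11 (sum 27, leaving 1 seat).
Remainders in descending order: Claybrook 0.5334, Oakdale 0.4325, Stonebridge 0.0341.
Largest remainder: Claybrook receives the extra seat.
Stonebridge receives 11.

11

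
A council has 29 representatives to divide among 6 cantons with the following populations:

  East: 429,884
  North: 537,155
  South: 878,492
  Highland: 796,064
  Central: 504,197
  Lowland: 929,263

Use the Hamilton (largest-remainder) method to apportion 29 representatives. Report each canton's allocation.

East: 3; North: 4; South: 6; Highland: 6; Central: 3; Lowland: 7

Standard divisor: 4075055 ÷ 29 ≈ 140519.138.
Standard quotas: East 3.0593, North 3.8226, South 6.2518, Highland 5.6652, Central 3.5881, Lowland 6.6131.
Lower quotas: East 3, North 3, South 6, Highland 5, Central 3, Lowland 6 (sum 26, leaving 3 seats).
Remainders in descending order: North 0.8226, Highland 0.6652, Lowland 0.6131, Central 0.5881, South 0.2518, East 0.0593.
Largest remainders: North, Highland, Lowland receive the extra seats.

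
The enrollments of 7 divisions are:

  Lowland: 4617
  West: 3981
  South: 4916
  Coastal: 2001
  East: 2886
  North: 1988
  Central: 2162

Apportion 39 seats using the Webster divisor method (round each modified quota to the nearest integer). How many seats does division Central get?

Standard divisor 22551/39 ≈ 578.231; standard quotas: Lowland 7.985, West 6.885, South 8.502, Coastal 3.461, East 4.991, North 3.438, Central 3.739.
Rounding to the nearest integer gives Lowland 8, West 7, South 9, Coastal 3, East 5, North 3, Central 4 — total 39, matching the house size, so no adjustment is needed.
Central receives 4.

4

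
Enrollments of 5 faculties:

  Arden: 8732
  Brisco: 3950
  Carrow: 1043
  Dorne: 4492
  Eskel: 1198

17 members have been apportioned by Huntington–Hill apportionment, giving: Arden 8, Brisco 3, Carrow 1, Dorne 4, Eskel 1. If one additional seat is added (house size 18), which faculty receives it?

Brisco

Priority for the next seat is population ÷ (√(s·(s+1))).
Priorities: Arden 1029.076, Brisco 1140.267, Carrow 737.512, Dorne 1004.442, Eskel 847.114.
Highest priority: Brisco.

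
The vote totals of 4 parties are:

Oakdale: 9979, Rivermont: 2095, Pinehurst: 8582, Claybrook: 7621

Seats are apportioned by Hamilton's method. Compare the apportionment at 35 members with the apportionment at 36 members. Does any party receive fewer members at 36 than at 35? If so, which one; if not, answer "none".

Rivermont

At 35 seats: Oakdale 12, Rivermont 3, Pinehurst 11, Claybrook 9.
At 36 seats: Oakdale 13, Rivermont 2, Pinehurst 11, Claybrook 10.
Rivermont drops from 3 to 2.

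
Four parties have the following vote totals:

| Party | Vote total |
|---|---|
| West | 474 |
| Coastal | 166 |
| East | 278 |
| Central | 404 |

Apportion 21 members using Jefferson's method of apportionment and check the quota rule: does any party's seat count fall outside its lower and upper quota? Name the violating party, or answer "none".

Standard quotas: West 7.530, Coastal 2.637, East 4.416, Central 6.418.
Jefferson allocation: West 8, Coastal 2, East 4, Central 7.
Every allocation lies between the lower and upper quota.

none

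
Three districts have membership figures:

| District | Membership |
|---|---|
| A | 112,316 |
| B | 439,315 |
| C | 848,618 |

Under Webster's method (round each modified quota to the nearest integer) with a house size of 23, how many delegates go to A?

2

Standard divisor 1400249/23 ≈ 60880.391; standard quotas: A 1.845, B 7.216, C 13.939.
Rounding to the nearest integer gives A 2, B 7, C 14 — total 23, matching the house size, so no adjustment is needed.
A receives 2.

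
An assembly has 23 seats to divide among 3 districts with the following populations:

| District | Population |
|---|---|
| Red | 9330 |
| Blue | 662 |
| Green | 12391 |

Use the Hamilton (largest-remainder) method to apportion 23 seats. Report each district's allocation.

Total 22383; standard divisor 22383/23 ≈ 973.174.
Standard quotas: Red 9.5872, Blue 0.6802, Green 12.7326.
Lower quotas: Red 9, Blue 0, Green 12 (sum 21, leaving 2 seats).
Remainders in descending order: Green 0.7326, Blue 0.6802, Red 0.5872.
The surplus seats go to Green, Blue.

Red=9, Blue=1, Green=13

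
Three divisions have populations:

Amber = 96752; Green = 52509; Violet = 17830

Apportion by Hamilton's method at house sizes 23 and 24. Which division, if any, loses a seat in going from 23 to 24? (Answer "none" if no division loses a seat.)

At 23 seats: Amber 13, Green 7, Violet 3.
At 24 seats: Amber 14, Green 7, Violet 3.
No division's allocation decreased.

none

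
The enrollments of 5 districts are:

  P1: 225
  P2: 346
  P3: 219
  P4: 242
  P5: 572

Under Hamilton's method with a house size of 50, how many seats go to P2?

Standard divisor: 1604 ÷ 50 ≈ 32.08.
Standard quotas: P1 7.014, P2 10.786, P3 6.827, P4 7.544, P5 17.830.
Lower quotas: P1 7, P2 10, P3 6, P4 7, P5 17 (sum 47, leaving 3 seats).
Remainders in descending order: P5 0.830, P3 0.827, P2 0.786, P4 0.544, P1 0.014.
The surplus seats go to P5, P3, P2.
P2 receives 11.

11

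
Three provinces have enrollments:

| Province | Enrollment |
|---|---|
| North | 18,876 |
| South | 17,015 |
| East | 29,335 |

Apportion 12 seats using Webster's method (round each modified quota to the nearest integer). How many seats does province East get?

Standard divisor 65226/12 ≈ 5435.5; standard quotas: North 3.473, South 3.130, East 5.397.
Rounding to the nearest integer gives 3, 3, 5 = 11 seats, so the divisor must be adjusted.
With modified divisor 5360: modified quotas North 3.522, South 3.174, East 5.473.
Rounding to the nearest integer: North 4, South 3, East 5 (total 12).
East receives 5.

5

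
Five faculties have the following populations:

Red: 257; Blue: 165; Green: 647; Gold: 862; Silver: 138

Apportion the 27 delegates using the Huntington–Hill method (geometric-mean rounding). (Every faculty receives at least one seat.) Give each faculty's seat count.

With divisor 76: modified quotas Red 3.382, Blue 2.171, Green 8.513, Gold 11.342, Silver 1.816.
Geometric-mean thresholds: Red √(3·4)=3.464, Blue √(2·3)=2.449, Green √(8·9)=8.485, Gold √(11·12)=11.489, Silver √(1·2)=1.414.
Each quota rounded against its threshold gives Red 3, Blue 2, Green 9, Gold 11, Silver 2 (total 27).

Red: 3, Blue: 2, Green: 9, Gold: 11, Silver: 2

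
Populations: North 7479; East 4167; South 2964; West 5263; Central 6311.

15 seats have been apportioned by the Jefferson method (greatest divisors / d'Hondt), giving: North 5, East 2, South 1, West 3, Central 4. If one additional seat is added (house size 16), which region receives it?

South

Priority for the next seat is population ÷ (current seats + 1).
Priorities: North 1246.500, East 1389.000, South 1482.000, West 1315.750, Central 1262.200.
Highest priority: South.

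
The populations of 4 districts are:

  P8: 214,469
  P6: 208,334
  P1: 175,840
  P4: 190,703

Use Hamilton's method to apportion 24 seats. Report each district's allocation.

P8: 7, P6: 6, P1: 5, P4: 6

The standard divisor is 789346/24 ≈ 32889.417.
Standard quotas: P8 6.5209, P6 6.3344, P1 5.3464, P4 5.7983.
Lower quotas: P8 6, P6 6, P1 5, P4 5 (sum 22, leaving 2 seats).
Remainders in descending order: P4 0.7983, P8 0.5209, P1 0.3464, P6 0.3344.
Largest remainders: P4, P8 receive the extra seats.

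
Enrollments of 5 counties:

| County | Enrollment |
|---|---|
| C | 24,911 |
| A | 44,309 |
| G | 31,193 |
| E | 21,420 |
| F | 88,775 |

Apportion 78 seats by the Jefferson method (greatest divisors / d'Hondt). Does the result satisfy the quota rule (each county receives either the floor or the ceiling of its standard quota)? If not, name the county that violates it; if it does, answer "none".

F

Standard quotas: C 9.226, A 16.410, G 11.553, E 7.933, F 32.878.
Jefferson allocation: C 9, A 16, G 11, E 8, F 34.
F has quota 32.878 (lower 32, upper 33) but receives 34 — outside the quota interval.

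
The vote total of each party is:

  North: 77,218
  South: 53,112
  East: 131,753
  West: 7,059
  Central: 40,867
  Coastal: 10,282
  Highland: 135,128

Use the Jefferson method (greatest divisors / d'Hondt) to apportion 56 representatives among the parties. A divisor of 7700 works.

North=10; South=6; East=17; West=0; Central=5; Coastal=1; Highland=17

With modified divisor 7700: modified quotas North 10.028, South 6.898, East 17.111, West 0.917, Central 5.307, Coastal 1.335, Highland 17.549.
Rounding down: North 10, South 6, East 17, West 0, Central 5, Coastal 1, Highland 17 (total 56).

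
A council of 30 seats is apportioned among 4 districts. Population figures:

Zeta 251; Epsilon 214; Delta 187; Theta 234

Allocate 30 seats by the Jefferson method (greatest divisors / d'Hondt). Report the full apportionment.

Standard divisor 886/30 ≈ 29.533; standard quotas: Zeta 8.499, Epsilon 7.246, Delta 6.332, Theta 7.923.
Rounding down gives 8, 7, 6, 7 = 28 seats, so the divisor must be adjusted.
With modified divisor 27: modified quotas Zeta 9.296, Epsilon 7.926, Delta 6.926, Theta 8.667.
Rounding down: Zeta 9, Epsilon 7, Delta 6, Theta 8 (total 30).

Zeta 9, Epsilon 7, Delta 6, Theta 8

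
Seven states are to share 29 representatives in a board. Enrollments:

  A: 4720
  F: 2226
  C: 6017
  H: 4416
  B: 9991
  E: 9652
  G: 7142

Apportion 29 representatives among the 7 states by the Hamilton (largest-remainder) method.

A 3, F 1, C 4, H 3, B 7, E 6, G 5

Standard divisor: 44164 ÷ 29 ≈ 1522.897.
Standard quotas: A 3.0994, F 1.4617, C 3.9510, H 2.8997, B 6.5605, E 6.3379, G 4.6897.
Lower quotas: A 3, F 1, C 3, H 2, B 6, E 6, G 4 (sum 25, leaving 4 seats).
Remainders in descending order: C 0.9510, H 0.8997, G 0.6897, B 0.5605, F 0.4617, E 0.3379, A 0.0994.
The surplus seats go to C, H, G, B.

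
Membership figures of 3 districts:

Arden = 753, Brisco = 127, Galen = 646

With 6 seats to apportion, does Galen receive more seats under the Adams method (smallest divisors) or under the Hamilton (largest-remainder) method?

Adams: Arden 3, Brisco 1, Galen 2.
Hamilton: Arden 3, Brisco 0, Galen 3.
Galen gets 2 under Adams and 3 under Hamilton.

Hamilton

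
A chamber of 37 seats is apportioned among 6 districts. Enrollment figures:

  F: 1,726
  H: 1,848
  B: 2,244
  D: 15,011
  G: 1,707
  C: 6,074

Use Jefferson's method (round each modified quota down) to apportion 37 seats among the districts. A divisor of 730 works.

F 2, H 2, B 3, D 20, G 2, C 8

With modified divisor 730: modified quotas F 2.364, H 2.532, B 3.074, D 20.563, G 2.338, C 8.321.
Rounding down: F 2, H 2, B 3, D 20, G 2, C 8 (total 37).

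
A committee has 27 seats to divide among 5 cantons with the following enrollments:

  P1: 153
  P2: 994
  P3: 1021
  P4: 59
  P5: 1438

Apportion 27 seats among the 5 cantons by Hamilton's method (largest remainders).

Total 3665; standard divisor 3665/27 ≈ 135.741.
Standard quotas: P1 1.127, P2 7.323, P3 7.522, P4 0.435, P5 10.594.
Lower quotas: P1 1, P2 7, P3 7, P4 0, P5 10 (sum 25, leaving 2 seats).
Remainders in descending order: P5 0.594, P3 0.522, P4 0.435, P2 0.323, P1 0.127.
Largest remainders: P5, P3 receive the extra seats.

P1 1, P2 7, P3 8, P4 0, P5 11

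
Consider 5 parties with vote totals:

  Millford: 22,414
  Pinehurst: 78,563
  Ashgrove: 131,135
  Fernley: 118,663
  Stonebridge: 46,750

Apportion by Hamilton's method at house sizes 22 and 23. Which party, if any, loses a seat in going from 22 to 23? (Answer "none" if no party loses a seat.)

none

At 22 seats: Millford 1, Pinehurst 4, Ashgrove 7, Fernley 7, Stonebridge 3.
At 23 seats: Millford 1, Pinehurst 4, Ashgrove 8, Fernley 7, Stonebridge 3.
No party's allocation decreased.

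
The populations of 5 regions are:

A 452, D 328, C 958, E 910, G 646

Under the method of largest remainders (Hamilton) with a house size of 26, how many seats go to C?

The standard divisor is 3294/26 ≈ 126.692.
Standard quotas: A 3.568, D 2.589, C 7.562, E 7.183, G 5.099.
Lower quotas: A 3, D 2, C 7, E 7, G 5 (sum 24, leaving 2 seats).
Remainders in descending order: D 0.589, A 0.568, C 0.562, E 0.183, G 0.099.
The surplus seats go to D, A.
C receives 7.

7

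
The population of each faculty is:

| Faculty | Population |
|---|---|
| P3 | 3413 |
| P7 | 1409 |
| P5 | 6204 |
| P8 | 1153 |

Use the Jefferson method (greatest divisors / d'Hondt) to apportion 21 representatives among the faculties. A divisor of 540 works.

P3: 6, P7: 2, P5: 11, P8: 2

With modified divisor 540: modified quotas P3 6.320, P7 2.609, P5 11.489, P8 2.135.
Rounding down: P3 6, P7 2, P5 11, P8 2 (total 21).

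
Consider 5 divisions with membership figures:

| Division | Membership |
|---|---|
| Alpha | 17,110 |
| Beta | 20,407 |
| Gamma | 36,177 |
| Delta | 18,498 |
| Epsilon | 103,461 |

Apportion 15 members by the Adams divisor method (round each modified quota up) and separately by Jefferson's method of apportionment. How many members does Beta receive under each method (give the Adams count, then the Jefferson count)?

Adams: Alpha 1, Beta 2, Gamma 3, Delta 2, Epsilon 7.
Jefferson: Alpha 1, Beta 1, Gamma 3, Delta 1, Epsilon 9.
Beta gets 2 under Adams and 1 under Jefferson.

2 and 1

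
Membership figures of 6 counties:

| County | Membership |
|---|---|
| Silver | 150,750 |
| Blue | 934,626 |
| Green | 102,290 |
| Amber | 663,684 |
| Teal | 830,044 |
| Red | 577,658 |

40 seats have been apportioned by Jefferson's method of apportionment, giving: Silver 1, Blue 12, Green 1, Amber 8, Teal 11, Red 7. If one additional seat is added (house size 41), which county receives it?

Silver

Priority for the next seat is population ÷ (current seats + 1).
Priorities: Silver 75375.000, Blue 71894.308, Green 51145.000, Amber 73742.667, Teal 69170.333, Red 72207.250.
Highest priority: Silver.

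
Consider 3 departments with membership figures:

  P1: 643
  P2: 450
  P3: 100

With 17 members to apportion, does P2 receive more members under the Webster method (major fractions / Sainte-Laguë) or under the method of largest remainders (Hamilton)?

Webster

Webster: P1 9, P2 7, P3 1.
Hamilton: P1 9, P2 6, P3 2.
P2 gets 7 under Webster and 6 under Hamilton.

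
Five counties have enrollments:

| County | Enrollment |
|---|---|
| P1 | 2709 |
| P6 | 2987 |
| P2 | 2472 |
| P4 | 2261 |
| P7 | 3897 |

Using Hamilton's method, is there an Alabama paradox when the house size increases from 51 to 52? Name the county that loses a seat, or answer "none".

none

At 51 seats: P1 10, P6 10, P2 9, P4 8, P7 14.
At 52 seats: P1 10, P6 11, P2 9, P4 8, P7 14.
No county's allocation decreased.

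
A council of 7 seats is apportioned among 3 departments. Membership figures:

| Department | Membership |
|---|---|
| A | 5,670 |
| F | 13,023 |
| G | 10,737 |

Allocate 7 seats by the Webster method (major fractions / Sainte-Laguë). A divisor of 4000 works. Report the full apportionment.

With modified divisor 4000: modified quotas A 1.417, F 3.256, G 2.684.
Rounding to the nearest integer: A 1, F 3, G 3 (total 7).

A 1, F 3, G 3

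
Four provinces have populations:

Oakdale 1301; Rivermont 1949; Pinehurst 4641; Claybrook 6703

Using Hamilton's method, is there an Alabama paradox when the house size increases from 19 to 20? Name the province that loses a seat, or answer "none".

At 19 seats: Oakdale 2, Rivermont 2, Pinehurst 6, Claybrook 9.
At 20 seats: Oakdale 2, Rivermont 3, Pinehurst 6, Claybrook 9.
No province's allocation decreased.

none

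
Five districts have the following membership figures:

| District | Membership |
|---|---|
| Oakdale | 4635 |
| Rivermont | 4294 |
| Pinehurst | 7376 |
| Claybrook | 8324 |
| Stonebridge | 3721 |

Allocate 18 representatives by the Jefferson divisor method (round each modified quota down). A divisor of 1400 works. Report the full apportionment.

Oakdale: 3, Rivermont: 3, Pinehurst: 5, Claybrook: 5, Stonebridge: 2

With modified divisor 1400: modified quotas Oakdale 3.311, Rivermont 3.067, Pinehurst 5.269, Claybrook 5.946, Stonebridge 2.658.
Rounding down: Oakdale 3, Rivermont 3, Pinehurst 5, Claybrook 5, Stonebridge 2 (total 18).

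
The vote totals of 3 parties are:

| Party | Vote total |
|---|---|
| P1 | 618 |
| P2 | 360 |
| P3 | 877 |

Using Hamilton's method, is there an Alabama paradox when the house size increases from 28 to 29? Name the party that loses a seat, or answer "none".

At 28 seats: P1 9, P2 6, P3 13.
At 29 seats: P1 10, P2 5, P3 14.
P2 drops from 6 to 5.

P2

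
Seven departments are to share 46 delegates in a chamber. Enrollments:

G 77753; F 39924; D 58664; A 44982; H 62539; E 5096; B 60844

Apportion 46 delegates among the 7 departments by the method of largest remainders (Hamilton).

G 10, F 5, D 8, A 6, H 8, E 1, B 8

Total 349802; standard divisor 349802/46 ≈ 7604.391.
Standard quotas: G 10.2248, F 5.2501, D 7.7145, A 5.9153, H 8.2241, E 0.6701, B 8.0012.
Lower quotas: G 10, F 5, D 7, A 5, H 8, E 0, B 8 (sum 43, leaving 3 seats).
Remainders in descending order: A 0.9153, D 0.7145, E 0.6701, F 0.2501, G 0.2248, H 0.2241, B 0.0012.
The surplus seats go to A, D, E.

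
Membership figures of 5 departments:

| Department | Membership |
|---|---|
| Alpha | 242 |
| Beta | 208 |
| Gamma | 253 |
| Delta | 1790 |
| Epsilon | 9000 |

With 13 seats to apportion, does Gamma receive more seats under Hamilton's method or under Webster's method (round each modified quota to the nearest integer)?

Hamilton

Hamilton: Alpha 0, Beta 0, Gamma 1, Delta 2, Epsilon 10.
Webster: Alpha 0, Beta 0, Gamma 0, Delta 2, Epsilon 11.
Gamma gets 1 under Hamilton and 0 under Webster.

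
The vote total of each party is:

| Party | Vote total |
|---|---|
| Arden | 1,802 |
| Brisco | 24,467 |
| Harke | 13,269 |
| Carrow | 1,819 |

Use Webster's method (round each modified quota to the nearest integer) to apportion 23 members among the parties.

Standard divisor 41357/23 ≈ 1798.13; standard quotas: Arden 1.002, Brisco 13.607, Harke 7.379, Carrow 1.012.
Rounding to the nearest integer gives Arden 1, Brisco 14, Harke 7, Carrow 1 — total 23, matching the house size, so no adjustment is needed.

Arden=1, Brisco=14, Harke=7, Carrow=1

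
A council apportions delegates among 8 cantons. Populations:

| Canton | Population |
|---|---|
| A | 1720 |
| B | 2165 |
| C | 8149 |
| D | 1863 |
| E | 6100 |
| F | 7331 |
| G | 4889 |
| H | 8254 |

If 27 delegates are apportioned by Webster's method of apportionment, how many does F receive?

Standard divisor 40471/27 ≈ 1498.926; standard quotas: A 1.147, B 1.444, C 5.437, D 1.243, E 4.070, F 4.891, G 3.262, H 5.507.
Rounding to the nearest integer gives 1, 1, 5, 1, 4, 5, 3, 6 = 26 seats, so the divisor must be adjusted.
With modified divisor 1470.15: modified quotas A 1.170, B 1.473, C 5.543, D 1.267, E 4.149, F 4.987, G 3.326, H 5.614.
Rounding to the nearest integer: A 1, B 1, C 6, D 1, E 4, F 5, G 3, H 6 (total 27).
F receives 5.

5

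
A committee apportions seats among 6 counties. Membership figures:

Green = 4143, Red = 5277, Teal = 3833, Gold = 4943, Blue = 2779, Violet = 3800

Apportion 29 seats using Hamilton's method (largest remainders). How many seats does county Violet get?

4

Total 24775; standard divisor 24775/29 ≈ 854.31.
Standard quotas: Green 4.8495, Red 6.1769, Teal 4.4867, Gold 5.7860, Blue 3.2529, Violet 4.4480.
Lower quotas: Green 4, Red 6, Teal 4, Gold 5, Blue 3, Violet 4 (sum 26, leaving 3 seats).
Remainders in descending order: Green 0.8495, Gold 0.7860, Teal 0.4867, Violet 0.4480, Blue 0.2529, Red 0.1769.
Largest remainders: Green, Gold, Teal receive the extra seats.
Violet receives 4.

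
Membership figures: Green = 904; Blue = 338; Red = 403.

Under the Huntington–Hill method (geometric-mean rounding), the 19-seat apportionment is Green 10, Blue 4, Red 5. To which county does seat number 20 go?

Priority for the next seat is population ÷ (√(s·(s+1))).
Priorities: Green 86.193, Blue 75.579, Red 73.577.
Highest priority: Green.

Green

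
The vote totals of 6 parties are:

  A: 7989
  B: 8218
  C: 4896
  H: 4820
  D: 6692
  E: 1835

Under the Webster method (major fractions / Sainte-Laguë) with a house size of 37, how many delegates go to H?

Standard divisor 34450/37 ≈ 931.081; standard quotas: A 8.580, B 8.826, C 5.258, H 5.177, D 7.187, E 1.971.
Rounding to the nearest integer gives A 9, B 9, C 5, H 5, D 7, E 2 — total 37, matching the house size, so no adjustment is needed.
H receives 5.

5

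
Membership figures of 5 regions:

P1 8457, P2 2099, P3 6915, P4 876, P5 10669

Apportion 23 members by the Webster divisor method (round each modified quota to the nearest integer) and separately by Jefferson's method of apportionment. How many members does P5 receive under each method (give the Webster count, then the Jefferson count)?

8 and 9

Webster: P1 7, P2 2, P3 5, P4 1, P5 8.
Jefferson: P1 7, P2 1, P3 6, P4 0, P5 9.
P5 gets 8 under Webster and 9 under Jefferson.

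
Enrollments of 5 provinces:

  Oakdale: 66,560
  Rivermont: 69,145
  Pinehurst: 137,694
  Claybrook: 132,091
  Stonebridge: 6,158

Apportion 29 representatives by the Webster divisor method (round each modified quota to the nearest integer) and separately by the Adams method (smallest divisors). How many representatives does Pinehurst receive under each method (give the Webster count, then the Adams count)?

Webster: Oakdale 5, Rivermont 5, Pinehurst 10, Claybrook 9, Stonebridge 0.
Adams: Oakdale 5, Rivermont 5, Pinehurst 9, Claybrook 9, Stonebridge 1.
Pinehurst gets 10 under Webster and 9 under Adams.

10 and 9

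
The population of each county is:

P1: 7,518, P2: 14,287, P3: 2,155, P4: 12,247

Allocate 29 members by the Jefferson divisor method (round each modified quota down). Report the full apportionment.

P1: 6; P2: 12; P3: 1; P4: 10

Standard divisor 36207/29 ≈ 1248.517; standard quotas: P1 6.022, P2 11.443, P3 1.726, P4 9.809.
Rounding down gives 6, 11, 1, 9 = 27 seats, so the divisor must be adjusted.
With modified divisor 1150: modified quotas P1 6.537, P2 12.423, P3 1.874, P4 10.650.
Rounding down: P1 6, P2 12, P3 1, P4 10 (total 29).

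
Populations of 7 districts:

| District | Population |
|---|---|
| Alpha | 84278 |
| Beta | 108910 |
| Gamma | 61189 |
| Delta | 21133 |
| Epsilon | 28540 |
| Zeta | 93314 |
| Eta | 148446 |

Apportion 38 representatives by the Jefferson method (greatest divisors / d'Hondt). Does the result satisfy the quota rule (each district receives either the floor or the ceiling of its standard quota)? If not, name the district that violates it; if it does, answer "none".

none

Standard quotas: Alpha 5.868, Beta 7.582, Gamma 4.260, Delta 1.471, Epsilon 1.987, Zeta 6.497, Eta 10.335.
Jefferson allocation: Alpha 6, Beta 8, Gamma 4, Delta 1, Epsilon 2, Zeta 6, Eta 11.
Every allocation lies between the lower and upper quota.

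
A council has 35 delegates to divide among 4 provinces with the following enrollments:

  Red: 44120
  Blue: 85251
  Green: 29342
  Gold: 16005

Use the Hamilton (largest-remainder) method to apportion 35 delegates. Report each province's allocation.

The standard divisor is 174718/35 ≈ 4991.943.
Standard quotas: Red 8.8382, Blue 17.0777, Green 5.8779, Gold 3.2062.
Lower quotas: Red 8, Blue 17, Green 5, Gold 3 (sum 33, leaving 2 seats).
Remainders in descending order: Green 0.8779, Red 0.8382, Gold 0.2062, Blue 0.0777.
The surplus seats go to Green, Red.

Red: 9; Blue: 17; Green: 6; Gold: 3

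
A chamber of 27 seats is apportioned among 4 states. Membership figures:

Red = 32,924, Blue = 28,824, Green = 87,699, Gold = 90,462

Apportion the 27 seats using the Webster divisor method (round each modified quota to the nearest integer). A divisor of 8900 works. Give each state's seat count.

With modified divisor 8900: modified quotas Red 3.699, Blue 3.239, Green 9.854, Gold 10.164.
Rounding to the nearest integer: Red 4, Blue 3, Green 10, Gold 10 (total 27).

Red 4; Blue 3; Green 10; Gold 10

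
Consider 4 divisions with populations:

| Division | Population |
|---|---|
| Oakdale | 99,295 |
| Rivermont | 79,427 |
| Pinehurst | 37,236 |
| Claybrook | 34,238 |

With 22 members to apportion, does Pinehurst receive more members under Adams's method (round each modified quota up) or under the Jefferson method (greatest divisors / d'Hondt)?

Adams: Oakdale 8, Rivermont 7, Pinehurst 4, Claybrook 3.
Jefferson: Oakdale 9, Rivermont 7, Pinehurst 3, Claybrook 3.
Pinehurst gets 4 under Adams and 3 under Jefferson.

Adams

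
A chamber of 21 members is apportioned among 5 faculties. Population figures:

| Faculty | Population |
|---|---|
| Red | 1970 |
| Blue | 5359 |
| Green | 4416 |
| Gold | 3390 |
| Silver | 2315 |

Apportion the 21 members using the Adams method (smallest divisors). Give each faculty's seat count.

Standard divisor 17450/21 ≈ 830.952; standard quotas: Red 2.371, Blue 6.449, Green 5.314, Gold 4.080, Silver 2.786.
Rounding up gives 3, 7, 6, 5, 3 = 24 seats, so the divisor must be adjusted.
With modified divisor 900: modified quotas Red 2.189, Blue 5.954, Green 4.907, Gold 3.767, Silver 2.572.
Rounding up: Red 3, Blue 6, Green 5, Gold 4, Silver 3 (total 21).

Red: 3, Blue: 6, Green: 5, Gold: 4, Silver: 3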